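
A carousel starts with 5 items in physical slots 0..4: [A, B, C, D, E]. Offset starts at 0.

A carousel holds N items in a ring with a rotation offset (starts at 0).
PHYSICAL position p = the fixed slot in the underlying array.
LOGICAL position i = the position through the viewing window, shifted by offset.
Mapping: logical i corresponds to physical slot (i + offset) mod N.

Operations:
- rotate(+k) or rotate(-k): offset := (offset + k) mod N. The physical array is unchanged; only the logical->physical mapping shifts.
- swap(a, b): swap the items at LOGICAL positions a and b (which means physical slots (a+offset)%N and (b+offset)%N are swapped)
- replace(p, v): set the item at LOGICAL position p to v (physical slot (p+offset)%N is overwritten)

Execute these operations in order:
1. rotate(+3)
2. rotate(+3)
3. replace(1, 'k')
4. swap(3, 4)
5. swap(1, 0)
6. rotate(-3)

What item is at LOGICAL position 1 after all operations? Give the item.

Answer: A

Derivation:
After op 1 (rotate(+3)): offset=3, physical=[A,B,C,D,E], logical=[D,E,A,B,C]
After op 2 (rotate(+3)): offset=1, physical=[A,B,C,D,E], logical=[B,C,D,E,A]
After op 3 (replace(1, 'k')): offset=1, physical=[A,B,k,D,E], logical=[B,k,D,E,A]
After op 4 (swap(3, 4)): offset=1, physical=[E,B,k,D,A], logical=[B,k,D,A,E]
After op 5 (swap(1, 0)): offset=1, physical=[E,k,B,D,A], logical=[k,B,D,A,E]
After op 6 (rotate(-3)): offset=3, physical=[E,k,B,D,A], logical=[D,A,E,k,B]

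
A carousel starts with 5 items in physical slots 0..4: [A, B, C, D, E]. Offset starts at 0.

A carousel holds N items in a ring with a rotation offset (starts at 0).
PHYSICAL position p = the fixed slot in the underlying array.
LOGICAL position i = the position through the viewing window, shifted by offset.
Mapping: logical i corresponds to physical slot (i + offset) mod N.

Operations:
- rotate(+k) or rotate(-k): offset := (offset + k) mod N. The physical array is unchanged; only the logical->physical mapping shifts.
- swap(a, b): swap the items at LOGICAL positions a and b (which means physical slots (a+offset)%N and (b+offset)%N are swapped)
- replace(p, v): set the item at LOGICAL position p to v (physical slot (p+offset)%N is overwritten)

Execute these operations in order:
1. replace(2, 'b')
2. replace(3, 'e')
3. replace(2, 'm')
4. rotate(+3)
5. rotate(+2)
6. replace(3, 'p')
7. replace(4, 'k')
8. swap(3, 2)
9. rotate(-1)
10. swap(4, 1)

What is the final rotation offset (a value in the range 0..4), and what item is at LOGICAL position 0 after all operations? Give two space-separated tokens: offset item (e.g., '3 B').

After op 1 (replace(2, 'b')): offset=0, physical=[A,B,b,D,E], logical=[A,B,b,D,E]
After op 2 (replace(3, 'e')): offset=0, physical=[A,B,b,e,E], logical=[A,B,b,e,E]
After op 3 (replace(2, 'm')): offset=0, physical=[A,B,m,e,E], logical=[A,B,m,e,E]
After op 4 (rotate(+3)): offset=3, physical=[A,B,m,e,E], logical=[e,E,A,B,m]
After op 5 (rotate(+2)): offset=0, physical=[A,B,m,e,E], logical=[A,B,m,e,E]
After op 6 (replace(3, 'p')): offset=0, physical=[A,B,m,p,E], logical=[A,B,m,p,E]
After op 7 (replace(4, 'k')): offset=0, physical=[A,B,m,p,k], logical=[A,B,m,p,k]
After op 8 (swap(3, 2)): offset=0, physical=[A,B,p,m,k], logical=[A,B,p,m,k]
After op 9 (rotate(-1)): offset=4, physical=[A,B,p,m,k], logical=[k,A,B,p,m]
After op 10 (swap(4, 1)): offset=4, physical=[m,B,p,A,k], logical=[k,m,B,p,A]

Answer: 4 k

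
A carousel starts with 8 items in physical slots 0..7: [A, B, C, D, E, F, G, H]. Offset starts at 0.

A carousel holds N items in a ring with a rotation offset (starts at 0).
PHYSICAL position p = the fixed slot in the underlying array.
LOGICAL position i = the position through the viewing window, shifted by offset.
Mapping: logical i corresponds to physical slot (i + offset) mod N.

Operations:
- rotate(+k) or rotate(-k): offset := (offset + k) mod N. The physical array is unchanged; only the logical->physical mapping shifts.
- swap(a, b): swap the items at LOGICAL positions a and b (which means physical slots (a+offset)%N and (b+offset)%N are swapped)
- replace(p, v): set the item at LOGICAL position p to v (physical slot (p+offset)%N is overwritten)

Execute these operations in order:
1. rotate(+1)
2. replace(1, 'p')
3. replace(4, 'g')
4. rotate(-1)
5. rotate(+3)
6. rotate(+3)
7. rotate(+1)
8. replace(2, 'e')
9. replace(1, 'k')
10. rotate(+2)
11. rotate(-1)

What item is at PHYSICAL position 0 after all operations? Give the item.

Answer: k

Derivation:
After op 1 (rotate(+1)): offset=1, physical=[A,B,C,D,E,F,G,H], logical=[B,C,D,E,F,G,H,A]
After op 2 (replace(1, 'p')): offset=1, physical=[A,B,p,D,E,F,G,H], logical=[B,p,D,E,F,G,H,A]
After op 3 (replace(4, 'g')): offset=1, physical=[A,B,p,D,E,g,G,H], logical=[B,p,D,E,g,G,H,A]
After op 4 (rotate(-1)): offset=0, physical=[A,B,p,D,E,g,G,H], logical=[A,B,p,D,E,g,G,H]
After op 5 (rotate(+3)): offset=3, physical=[A,B,p,D,E,g,G,H], logical=[D,E,g,G,H,A,B,p]
After op 6 (rotate(+3)): offset=6, physical=[A,B,p,D,E,g,G,H], logical=[G,H,A,B,p,D,E,g]
After op 7 (rotate(+1)): offset=7, physical=[A,B,p,D,E,g,G,H], logical=[H,A,B,p,D,E,g,G]
After op 8 (replace(2, 'e')): offset=7, physical=[A,e,p,D,E,g,G,H], logical=[H,A,e,p,D,E,g,G]
After op 9 (replace(1, 'k')): offset=7, physical=[k,e,p,D,E,g,G,H], logical=[H,k,e,p,D,E,g,G]
After op 10 (rotate(+2)): offset=1, physical=[k,e,p,D,E,g,G,H], logical=[e,p,D,E,g,G,H,k]
After op 11 (rotate(-1)): offset=0, physical=[k,e,p,D,E,g,G,H], logical=[k,e,p,D,E,g,G,H]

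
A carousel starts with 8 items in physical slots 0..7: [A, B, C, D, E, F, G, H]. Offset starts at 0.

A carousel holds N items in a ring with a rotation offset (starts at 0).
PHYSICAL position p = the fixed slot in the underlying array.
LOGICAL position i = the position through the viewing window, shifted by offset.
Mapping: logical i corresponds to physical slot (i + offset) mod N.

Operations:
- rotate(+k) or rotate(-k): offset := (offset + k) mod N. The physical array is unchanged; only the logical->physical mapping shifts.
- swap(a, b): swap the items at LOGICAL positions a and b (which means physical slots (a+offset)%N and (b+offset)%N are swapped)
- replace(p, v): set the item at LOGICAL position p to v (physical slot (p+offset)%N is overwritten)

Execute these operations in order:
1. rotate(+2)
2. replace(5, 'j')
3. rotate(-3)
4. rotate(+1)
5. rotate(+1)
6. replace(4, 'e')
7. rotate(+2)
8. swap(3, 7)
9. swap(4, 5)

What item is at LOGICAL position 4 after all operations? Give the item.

After op 1 (rotate(+2)): offset=2, physical=[A,B,C,D,E,F,G,H], logical=[C,D,E,F,G,H,A,B]
After op 2 (replace(5, 'j')): offset=2, physical=[A,B,C,D,E,F,G,j], logical=[C,D,E,F,G,j,A,B]
After op 3 (rotate(-3)): offset=7, physical=[A,B,C,D,E,F,G,j], logical=[j,A,B,C,D,E,F,G]
After op 4 (rotate(+1)): offset=0, physical=[A,B,C,D,E,F,G,j], logical=[A,B,C,D,E,F,G,j]
After op 5 (rotate(+1)): offset=1, physical=[A,B,C,D,E,F,G,j], logical=[B,C,D,E,F,G,j,A]
After op 6 (replace(4, 'e')): offset=1, physical=[A,B,C,D,E,e,G,j], logical=[B,C,D,E,e,G,j,A]
After op 7 (rotate(+2)): offset=3, physical=[A,B,C,D,E,e,G,j], logical=[D,E,e,G,j,A,B,C]
After op 8 (swap(3, 7)): offset=3, physical=[A,B,G,D,E,e,C,j], logical=[D,E,e,C,j,A,B,G]
After op 9 (swap(4, 5)): offset=3, physical=[j,B,G,D,E,e,C,A], logical=[D,E,e,C,A,j,B,G]

Answer: A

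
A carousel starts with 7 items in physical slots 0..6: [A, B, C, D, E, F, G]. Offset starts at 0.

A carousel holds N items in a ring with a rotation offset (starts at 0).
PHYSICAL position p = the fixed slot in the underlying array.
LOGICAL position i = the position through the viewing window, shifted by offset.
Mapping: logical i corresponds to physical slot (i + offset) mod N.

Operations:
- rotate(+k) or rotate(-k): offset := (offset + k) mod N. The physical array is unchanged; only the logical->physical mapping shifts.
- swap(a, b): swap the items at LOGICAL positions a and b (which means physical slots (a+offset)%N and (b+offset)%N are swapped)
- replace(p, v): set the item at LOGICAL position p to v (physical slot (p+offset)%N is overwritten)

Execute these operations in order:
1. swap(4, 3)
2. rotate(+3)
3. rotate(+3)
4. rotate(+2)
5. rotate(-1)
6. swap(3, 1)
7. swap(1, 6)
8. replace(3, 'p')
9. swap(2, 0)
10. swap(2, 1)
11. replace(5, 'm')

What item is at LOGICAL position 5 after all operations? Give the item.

Answer: m

Derivation:
After op 1 (swap(4, 3)): offset=0, physical=[A,B,C,E,D,F,G], logical=[A,B,C,E,D,F,G]
After op 2 (rotate(+3)): offset=3, physical=[A,B,C,E,D,F,G], logical=[E,D,F,G,A,B,C]
After op 3 (rotate(+3)): offset=6, physical=[A,B,C,E,D,F,G], logical=[G,A,B,C,E,D,F]
After op 4 (rotate(+2)): offset=1, physical=[A,B,C,E,D,F,G], logical=[B,C,E,D,F,G,A]
After op 5 (rotate(-1)): offset=0, physical=[A,B,C,E,D,F,G], logical=[A,B,C,E,D,F,G]
After op 6 (swap(3, 1)): offset=0, physical=[A,E,C,B,D,F,G], logical=[A,E,C,B,D,F,G]
After op 7 (swap(1, 6)): offset=0, physical=[A,G,C,B,D,F,E], logical=[A,G,C,B,D,F,E]
After op 8 (replace(3, 'p')): offset=0, physical=[A,G,C,p,D,F,E], logical=[A,G,C,p,D,F,E]
After op 9 (swap(2, 0)): offset=0, physical=[C,G,A,p,D,F,E], logical=[C,G,A,p,D,F,E]
After op 10 (swap(2, 1)): offset=0, physical=[C,A,G,p,D,F,E], logical=[C,A,G,p,D,F,E]
After op 11 (replace(5, 'm')): offset=0, physical=[C,A,G,p,D,m,E], logical=[C,A,G,p,D,m,E]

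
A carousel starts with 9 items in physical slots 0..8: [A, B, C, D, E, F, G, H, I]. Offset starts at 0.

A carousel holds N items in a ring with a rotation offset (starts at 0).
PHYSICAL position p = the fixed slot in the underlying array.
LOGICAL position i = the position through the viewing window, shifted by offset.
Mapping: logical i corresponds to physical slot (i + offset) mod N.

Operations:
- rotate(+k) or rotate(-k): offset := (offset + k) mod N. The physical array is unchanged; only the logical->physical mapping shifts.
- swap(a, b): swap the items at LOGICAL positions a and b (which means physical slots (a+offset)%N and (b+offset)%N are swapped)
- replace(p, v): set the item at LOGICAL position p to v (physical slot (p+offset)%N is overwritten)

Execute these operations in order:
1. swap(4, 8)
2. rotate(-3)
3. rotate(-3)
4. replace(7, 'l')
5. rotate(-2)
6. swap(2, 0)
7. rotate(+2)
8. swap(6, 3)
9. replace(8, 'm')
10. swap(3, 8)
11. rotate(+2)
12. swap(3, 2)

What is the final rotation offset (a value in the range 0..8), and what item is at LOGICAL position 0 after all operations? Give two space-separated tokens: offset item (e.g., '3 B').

Answer: 5 F

Derivation:
After op 1 (swap(4, 8)): offset=0, physical=[A,B,C,D,I,F,G,H,E], logical=[A,B,C,D,I,F,G,H,E]
After op 2 (rotate(-3)): offset=6, physical=[A,B,C,D,I,F,G,H,E], logical=[G,H,E,A,B,C,D,I,F]
After op 3 (rotate(-3)): offset=3, physical=[A,B,C,D,I,F,G,H,E], logical=[D,I,F,G,H,E,A,B,C]
After op 4 (replace(7, 'l')): offset=3, physical=[A,l,C,D,I,F,G,H,E], logical=[D,I,F,G,H,E,A,l,C]
After op 5 (rotate(-2)): offset=1, physical=[A,l,C,D,I,F,G,H,E], logical=[l,C,D,I,F,G,H,E,A]
After op 6 (swap(2, 0)): offset=1, physical=[A,D,C,l,I,F,G,H,E], logical=[D,C,l,I,F,G,H,E,A]
After op 7 (rotate(+2)): offset=3, physical=[A,D,C,l,I,F,G,H,E], logical=[l,I,F,G,H,E,A,D,C]
After op 8 (swap(6, 3)): offset=3, physical=[G,D,C,l,I,F,A,H,E], logical=[l,I,F,A,H,E,G,D,C]
After op 9 (replace(8, 'm')): offset=3, physical=[G,D,m,l,I,F,A,H,E], logical=[l,I,F,A,H,E,G,D,m]
After op 10 (swap(3, 8)): offset=3, physical=[G,D,A,l,I,F,m,H,E], logical=[l,I,F,m,H,E,G,D,A]
After op 11 (rotate(+2)): offset=5, physical=[G,D,A,l,I,F,m,H,E], logical=[F,m,H,E,G,D,A,l,I]
After op 12 (swap(3, 2)): offset=5, physical=[G,D,A,l,I,F,m,E,H], logical=[F,m,E,H,G,D,A,l,I]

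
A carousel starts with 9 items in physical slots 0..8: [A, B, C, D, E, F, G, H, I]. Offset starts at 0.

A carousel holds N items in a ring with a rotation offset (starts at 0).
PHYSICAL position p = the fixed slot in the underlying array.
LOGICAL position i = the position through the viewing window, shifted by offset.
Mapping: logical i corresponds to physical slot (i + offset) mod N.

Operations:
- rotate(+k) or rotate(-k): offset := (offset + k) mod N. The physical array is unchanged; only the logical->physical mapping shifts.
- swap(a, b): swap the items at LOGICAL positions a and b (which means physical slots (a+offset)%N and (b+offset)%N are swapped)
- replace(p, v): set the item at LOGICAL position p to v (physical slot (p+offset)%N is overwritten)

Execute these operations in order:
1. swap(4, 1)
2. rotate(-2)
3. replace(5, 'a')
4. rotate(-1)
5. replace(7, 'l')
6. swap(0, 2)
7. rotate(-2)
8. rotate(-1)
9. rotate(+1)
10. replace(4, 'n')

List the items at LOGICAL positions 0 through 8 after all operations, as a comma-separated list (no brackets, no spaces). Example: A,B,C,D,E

Answer: l,F,I,H,n,A,E,C,a

Derivation:
After op 1 (swap(4, 1)): offset=0, physical=[A,E,C,D,B,F,G,H,I], logical=[A,E,C,D,B,F,G,H,I]
After op 2 (rotate(-2)): offset=7, physical=[A,E,C,D,B,F,G,H,I], logical=[H,I,A,E,C,D,B,F,G]
After op 3 (replace(5, 'a')): offset=7, physical=[A,E,C,a,B,F,G,H,I], logical=[H,I,A,E,C,a,B,F,G]
After op 4 (rotate(-1)): offset=6, physical=[A,E,C,a,B,F,G,H,I], logical=[G,H,I,A,E,C,a,B,F]
After op 5 (replace(7, 'l')): offset=6, physical=[A,E,C,a,l,F,G,H,I], logical=[G,H,I,A,E,C,a,l,F]
After op 6 (swap(0, 2)): offset=6, physical=[A,E,C,a,l,F,I,H,G], logical=[I,H,G,A,E,C,a,l,F]
After op 7 (rotate(-2)): offset=4, physical=[A,E,C,a,l,F,I,H,G], logical=[l,F,I,H,G,A,E,C,a]
After op 8 (rotate(-1)): offset=3, physical=[A,E,C,a,l,F,I,H,G], logical=[a,l,F,I,H,G,A,E,C]
After op 9 (rotate(+1)): offset=4, physical=[A,E,C,a,l,F,I,H,G], logical=[l,F,I,H,G,A,E,C,a]
After op 10 (replace(4, 'n')): offset=4, physical=[A,E,C,a,l,F,I,H,n], logical=[l,F,I,H,n,A,E,C,a]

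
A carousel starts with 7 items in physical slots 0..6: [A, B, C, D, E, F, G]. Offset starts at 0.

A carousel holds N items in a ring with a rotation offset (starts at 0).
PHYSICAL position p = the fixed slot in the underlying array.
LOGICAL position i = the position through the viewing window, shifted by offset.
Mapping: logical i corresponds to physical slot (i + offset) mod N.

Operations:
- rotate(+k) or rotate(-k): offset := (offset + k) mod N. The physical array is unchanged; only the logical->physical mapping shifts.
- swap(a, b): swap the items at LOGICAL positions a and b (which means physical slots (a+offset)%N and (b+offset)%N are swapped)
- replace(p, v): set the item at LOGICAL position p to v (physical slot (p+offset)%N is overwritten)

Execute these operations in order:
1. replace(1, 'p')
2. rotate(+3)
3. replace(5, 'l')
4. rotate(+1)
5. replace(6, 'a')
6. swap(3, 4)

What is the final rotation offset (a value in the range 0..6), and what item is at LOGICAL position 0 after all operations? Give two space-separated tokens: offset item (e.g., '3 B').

After op 1 (replace(1, 'p')): offset=0, physical=[A,p,C,D,E,F,G], logical=[A,p,C,D,E,F,G]
After op 2 (rotate(+3)): offset=3, physical=[A,p,C,D,E,F,G], logical=[D,E,F,G,A,p,C]
After op 3 (replace(5, 'l')): offset=3, physical=[A,l,C,D,E,F,G], logical=[D,E,F,G,A,l,C]
After op 4 (rotate(+1)): offset=4, physical=[A,l,C,D,E,F,G], logical=[E,F,G,A,l,C,D]
After op 5 (replace(6, 'a')): offset=4, physical=[A,l,C,a,E,F,G], logical=[E,F,G,A,l,C,a]
After op 6 (swap(3, 4)): offset=4, physical=[l,A,C,a,E,F,G], logical=[E,F,G,l,A,C,a]

Answer: 4 E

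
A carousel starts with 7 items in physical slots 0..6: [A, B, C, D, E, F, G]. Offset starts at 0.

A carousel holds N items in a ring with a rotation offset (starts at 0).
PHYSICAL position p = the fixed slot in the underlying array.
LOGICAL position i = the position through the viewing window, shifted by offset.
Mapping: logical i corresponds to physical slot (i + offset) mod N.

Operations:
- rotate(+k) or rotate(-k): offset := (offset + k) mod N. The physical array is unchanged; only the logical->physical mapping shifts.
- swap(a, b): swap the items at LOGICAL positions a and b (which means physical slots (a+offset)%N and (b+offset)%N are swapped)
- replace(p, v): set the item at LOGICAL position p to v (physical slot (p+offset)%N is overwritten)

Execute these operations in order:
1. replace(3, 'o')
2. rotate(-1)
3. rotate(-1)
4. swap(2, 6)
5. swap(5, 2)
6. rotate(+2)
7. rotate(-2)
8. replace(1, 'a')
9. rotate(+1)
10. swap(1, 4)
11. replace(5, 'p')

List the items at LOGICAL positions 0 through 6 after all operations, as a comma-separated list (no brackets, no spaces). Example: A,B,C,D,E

Answer: a,E,B,C,o,p,F

Derivation:
After op 1 (replace(3, 'o')): offset=0, physical=[A,B,C,o,E,F,G], logical=[A,B,C,o,E,F,G]
After op 2 (rotate(-1)): offset=6, physical=[A,B,C,o,E,F,G], logical=[G,A,B,C,o,E,F]
After op 3 (rotate(-1)): offset=5, physical=[A,B,C,o,E,F,G], logical=[F,G,A,B,C,o,E]
After op 4 (swap(2, 6)): offset=5, physical=[E,B,C,o,A,F,G], logical=[F,G,E,B,C,o,A]
After op 5 (swap(5, 2)): offset=5, physical=[o,B,C,E,A,F,G], logical=[F,G,o,B,C,E,A]
After op 6 (rotate(+2)): offset=0, physical=[o,B,C,E,A,F,G], logical=[o,B,C,E,A,F,G]
After op 7 (rotate(-2)): offset=5, physical=[o,B,C,E,A,F,G], logical=[F,G,o,B,C,E,A]
After op 8 (replace(1, 'a')): offset=5, physical=[o,B,C,E,A,F,a], logical=[F,a,o,B,C,E,A]
After op 9 (rotate(+1)): offset=6, physical=[o,B,C,E,A,F,a], logical=[a,o,B,C,E,A,F]
After op 10 (swap(1, 4)): offset=6, physical=[E,B,C,o,A,F,a], logical=[a,E,B,C,o,A,F]
After op 11 (replace(5, 'p')): offset=6, physical=[E,B,C,o,p,F,a], logical=[a,E,B,C,o,p,F]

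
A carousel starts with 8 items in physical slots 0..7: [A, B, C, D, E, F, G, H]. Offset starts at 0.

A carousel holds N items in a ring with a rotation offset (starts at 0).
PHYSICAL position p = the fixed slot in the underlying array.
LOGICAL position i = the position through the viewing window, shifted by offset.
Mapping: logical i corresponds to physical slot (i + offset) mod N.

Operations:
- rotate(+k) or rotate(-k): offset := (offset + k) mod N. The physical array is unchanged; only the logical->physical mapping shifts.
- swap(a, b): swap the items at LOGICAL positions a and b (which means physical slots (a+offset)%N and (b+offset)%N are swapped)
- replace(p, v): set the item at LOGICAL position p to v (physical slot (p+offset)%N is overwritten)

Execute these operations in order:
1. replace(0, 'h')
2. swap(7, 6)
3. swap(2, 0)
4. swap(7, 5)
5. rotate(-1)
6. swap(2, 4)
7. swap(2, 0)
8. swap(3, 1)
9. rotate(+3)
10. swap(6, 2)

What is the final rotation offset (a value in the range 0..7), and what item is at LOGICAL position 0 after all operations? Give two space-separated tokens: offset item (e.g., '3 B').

Answer: 2 C

Derivation:
After op 1 (replace(0, 'h')): offset=0, physical=[h,B,C,D,E,F,G,H], logical=[h,B,C,D,E,F,G,H]
After op 2 (swap(7, 6)): offset=0, physical=[h,B,C,D,E,F,H,G], logical=[h,B,C,D,E,F,H,G]
After op 3 (swap(2, 0)): offset=0, physical=[C,B,h,D,E,F,H,G], logical=[C,B,h,D,E,F,H,G]
After op 4 (swap(7, 5)): offset=0, physical=[C,B,h,D,E,G,H,F], logical=[C,B,h,D,E,G,H,F]
After op 5 (rotate(-1)): offset=7, physical=[C,B,h,D,E,G,H,F], logical=[F,C,B,h,D,E,G,H]
After op 6 (swap(2, 4)): offset=7, physical=[C,D,h,B,E,G,H,F], logical=[F,C,D,h,B,E,G,H]
After op 7 (swap(2, 0)): offset=7, physical=[C,F,h,B,E,G,H,D], logical=[D,C,F,h,B,E,G,H]
After op 8 (swap(3, 1)): offset=7, physical=[h,F,C,B,E,G,H,D], logical=[D,h,F,C,B,E,G,H]
After op 9 (rotate(+3)): offset=2, physical=[h,F,C,B,E,G,H,D], logical=[C,B,E,G,H,D,h,F]
After op 10 (swap(6, 2)): offset=2, physical=[E,F,C,B,h,G,H,D], logical=[C,B,h,G,H,D,E,F]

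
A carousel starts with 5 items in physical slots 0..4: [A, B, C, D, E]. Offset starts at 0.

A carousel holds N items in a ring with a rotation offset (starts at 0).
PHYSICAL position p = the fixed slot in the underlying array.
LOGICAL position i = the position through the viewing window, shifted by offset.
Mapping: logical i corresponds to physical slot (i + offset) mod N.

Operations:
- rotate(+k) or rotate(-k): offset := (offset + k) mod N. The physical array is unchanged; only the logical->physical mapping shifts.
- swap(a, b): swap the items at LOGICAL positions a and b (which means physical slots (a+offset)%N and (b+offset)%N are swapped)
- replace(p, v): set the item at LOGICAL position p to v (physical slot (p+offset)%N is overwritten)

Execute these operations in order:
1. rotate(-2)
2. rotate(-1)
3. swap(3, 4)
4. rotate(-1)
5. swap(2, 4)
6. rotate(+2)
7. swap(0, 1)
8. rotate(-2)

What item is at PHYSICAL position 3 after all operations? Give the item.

Answer: E

Derivation:
After op 1 (rotate(-2)): offset=3, physical=[A,B,C,D,E], logical=[D,E,A,B,C]
After op 2 (rotate(-1)): offset=2, physical=[A,B,C,D,E], logical=[C,D,E,A,B]
After op 3 (swap(3, 4)): offset=2, physical=[B,A,C,D,E], logical=[C,D,E,B,A]
After op 4 (rotate(-1)): offset=1, physical=[B,A,C,D,E], logical=[A,C,D,E,B]
After op 5 (swap(2, 4)): offset=1, physical=[D,A,C,B,E], logical=[A,C,B,E,D]
After op 6 (rotate(+2)): offset=3, physical=[D,A,C,B,E], logical=[B,E,D,A,C]
After op 7 (swap(0, 1)): offset=3, physical=[D,A,C,E,B], logical=[E,B,D,A,C]
After op 8 (rotate(-2)): offset=1, physical=[D,A,C,E,B], logical=[A,C,E,B,D]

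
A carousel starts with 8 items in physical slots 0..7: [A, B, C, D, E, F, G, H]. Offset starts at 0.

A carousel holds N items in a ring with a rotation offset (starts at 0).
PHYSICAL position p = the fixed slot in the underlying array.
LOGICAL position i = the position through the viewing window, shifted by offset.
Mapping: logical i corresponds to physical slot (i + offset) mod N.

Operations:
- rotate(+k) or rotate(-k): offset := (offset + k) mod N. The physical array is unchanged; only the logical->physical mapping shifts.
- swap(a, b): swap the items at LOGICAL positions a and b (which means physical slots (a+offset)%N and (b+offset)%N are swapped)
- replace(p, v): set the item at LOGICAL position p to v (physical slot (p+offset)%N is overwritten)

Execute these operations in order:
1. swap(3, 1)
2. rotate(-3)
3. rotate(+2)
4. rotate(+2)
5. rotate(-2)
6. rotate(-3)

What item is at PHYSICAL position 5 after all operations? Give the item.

Answer: F

Derivation:
After op 1 (swap(3, 1)): offset=0, physical=[A,D,C,B,E,F,G,H], logical=[A,D,C,B,E,F,G,H]
After op 2 (rotate(-3)): offset=5, physical=[A,D,C,B,E,F,G,H], logical=[F,G,H,A,D,C,B,E]
After op 3 (rotate(+2)): offset=7, physical=[A,D,C,B,E,F,G,H], logical=[H,A,D,C,B,E,F,G]
After op 4 (rotate(+2)): offset=1, physical=[A,D,C,B,E,F,G,H], logical=[D,C,B,E,F,G,H,A]
After op 5 (rotate(-2)): offset=7, physical=[A,D,C,B,E,F,G,H], logical=[H,A,D,C,B,E,F,G]
After op 6 (rotate(-3)): offset=4, physical=[A,D,C,B,E,F,G,H], logical=[E,F,G,H,A,D,C,B]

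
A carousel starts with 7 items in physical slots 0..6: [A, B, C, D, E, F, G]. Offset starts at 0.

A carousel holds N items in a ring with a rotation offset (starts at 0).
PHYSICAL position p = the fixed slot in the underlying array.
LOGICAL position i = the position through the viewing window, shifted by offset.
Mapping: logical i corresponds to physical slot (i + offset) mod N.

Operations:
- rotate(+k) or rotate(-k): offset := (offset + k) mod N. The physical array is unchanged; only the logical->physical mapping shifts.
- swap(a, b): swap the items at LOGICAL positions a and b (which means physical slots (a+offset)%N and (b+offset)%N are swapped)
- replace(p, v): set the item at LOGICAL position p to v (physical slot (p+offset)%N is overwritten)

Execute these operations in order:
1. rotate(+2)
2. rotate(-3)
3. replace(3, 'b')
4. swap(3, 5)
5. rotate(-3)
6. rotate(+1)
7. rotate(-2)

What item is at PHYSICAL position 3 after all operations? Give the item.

After op 1 (rotate(+2)): offset=2, physical=[A,B,C,D,E,F,G], logical=[C,D,E,F,G,A,B]
After op 2 (rotate(-3)): offset=6, physical=[A,B,C,D,E,F,G], logical=[G,A,B,C,D,E,F]
After op 3 (replace(3, 'b')): offset=6, physical=[A,B,b,D,E,F,G], logical=[G,A,B,b,D,E,F]
After op 4 (swap(3, 5)): offset=6, physical=[A,B,E,D,b,F,G], logical=[G,A,B,E,D,b,F]
After op 5 (rotate(-3)): offset=3, physical=[A,B,E,D,b,F,G], logical=[D,b,F,G,A,B,E]
After op 6 (rotate(+1)): offset=4, physical=[A,B,E,D,b,F,G], logical=[b,F,G,A,B,E,D]
After op 7 (rotate(-2)): offset=2, physical=[A,B,E,D,b,F,G], logical=[E,D,b,F,G,A,B]

Answer: D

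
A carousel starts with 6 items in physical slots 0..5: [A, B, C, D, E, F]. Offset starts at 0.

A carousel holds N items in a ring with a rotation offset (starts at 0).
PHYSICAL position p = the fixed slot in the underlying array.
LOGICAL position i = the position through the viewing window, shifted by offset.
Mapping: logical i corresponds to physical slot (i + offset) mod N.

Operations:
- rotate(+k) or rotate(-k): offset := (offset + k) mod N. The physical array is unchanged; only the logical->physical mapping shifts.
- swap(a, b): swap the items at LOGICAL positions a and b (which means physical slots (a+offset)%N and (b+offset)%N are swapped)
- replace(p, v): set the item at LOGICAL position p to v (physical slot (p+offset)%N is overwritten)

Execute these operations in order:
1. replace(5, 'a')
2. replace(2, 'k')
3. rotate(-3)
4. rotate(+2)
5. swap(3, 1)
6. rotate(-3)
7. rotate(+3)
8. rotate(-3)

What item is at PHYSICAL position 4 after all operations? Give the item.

Answer: E

Derivation:
After op 1 (replace(5, 'a')): offset=0, physical=[A,B,C,D,E,a], logical=[A,B,C,D,E,a]
After op 2 (replace(2, 'k')): offset=0, physical=[A,B,k,D,E,a], logical=[A,B,k,D,E,a]
After op 3 (rotate(-3)): offset=3, physical=[A,B,k,D,E,a], logical=[D,E,a,A,B,k]
After op 4 (rotate(+2)): offset=5, physical=[A,B,k,D,E,a], logical=[a,A,B,k,D,E]
After op 5 (swap(3, 1)): offset=5, physical=[k,B,A,D,E,a], logical=[a,k,B,A,D,E]
After op 6 (rotate(-3)): offset=2, physical=[k,B,A,D,E,a], logical=[A,D,E,a,k,B]
After op 7 (rotate(+3)): offset=5, physical=[k,B,A,D,E,a], logical=[a,k,B,A,D,E]
After op 8 (rotate(-3)): offset=2, physical=[k,B,A,D,E,a], logical=[A,D,E,a,k,B]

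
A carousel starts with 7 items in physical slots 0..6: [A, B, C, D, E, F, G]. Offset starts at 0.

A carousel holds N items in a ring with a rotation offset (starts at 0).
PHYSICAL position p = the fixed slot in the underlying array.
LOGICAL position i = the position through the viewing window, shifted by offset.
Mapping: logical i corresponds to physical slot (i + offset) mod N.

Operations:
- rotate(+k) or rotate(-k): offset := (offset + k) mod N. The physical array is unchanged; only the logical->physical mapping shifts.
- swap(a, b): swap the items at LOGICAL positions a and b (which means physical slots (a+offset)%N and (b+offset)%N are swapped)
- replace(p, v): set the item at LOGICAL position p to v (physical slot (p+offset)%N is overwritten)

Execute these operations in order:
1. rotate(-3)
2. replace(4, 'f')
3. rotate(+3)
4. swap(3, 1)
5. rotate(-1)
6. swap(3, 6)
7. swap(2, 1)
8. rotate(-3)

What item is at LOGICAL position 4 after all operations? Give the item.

After op 1 (rotate(-3)): offset=4, physical=[A,B,C,D,E,F,G], logical=[E,F,G,A,B,C,D]
After op 2 (replace(4, 'f')): offset=4, physical=[A,f,C,D,E,F,G], logical=[E,F,G,A,f,C,D]
After op 3 (rotate(+3)): offset=0, physical=[A,f,C,D,E,F,G], logical=[A,f,C,D,E,F,G]
After op 4 (swap(3, 1)): offset=0, physical=[A,D,C,f,E,F,G], logical=[A,D,C,f,E,F,G]
After op 5 (rotate(-1)): offset=6, physical=[A,D,C,f,E,F,G], logical=[G,A,D,C,f,E,F]
After op 6 (swap(3, 6)): offset=6, physical=[A,D,F,f,E,C,G], logical=[G,A,D,F,f,E,C]
After op 7 (swap(2, 1)): offset=6, physical=[D,A,F,f,E,C,G], logical=[G,D,A,F,f,E,C]
After op 8 (rotate(-3)): offset=3, physical=[D,A,F,f,E,C,G], logical=[f,E,C,G,D,A,F]

Answer: D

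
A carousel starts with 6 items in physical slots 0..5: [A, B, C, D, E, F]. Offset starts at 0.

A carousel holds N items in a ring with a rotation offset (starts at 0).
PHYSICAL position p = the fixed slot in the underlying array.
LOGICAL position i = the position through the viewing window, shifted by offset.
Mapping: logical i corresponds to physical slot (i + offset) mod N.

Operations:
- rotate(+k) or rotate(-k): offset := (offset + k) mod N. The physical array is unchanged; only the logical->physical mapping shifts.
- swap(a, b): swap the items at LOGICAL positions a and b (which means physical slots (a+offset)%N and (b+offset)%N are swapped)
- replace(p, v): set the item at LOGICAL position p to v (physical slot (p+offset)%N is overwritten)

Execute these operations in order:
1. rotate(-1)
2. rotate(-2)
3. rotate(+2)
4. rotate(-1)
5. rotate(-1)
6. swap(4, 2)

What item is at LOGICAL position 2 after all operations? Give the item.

After op 1 (rotate(-1)): offset=5, physical=[A,B,C,D,E,F], logical=[F,A,B,C,D,E]
After op 2 (rotate(-2)): offset=3, physical=[A,B,C,D,E,F], logical=[D,E,F,A,B,C]
After op 3 (rotate(+2)): offset=5, physical=[A,B,C,D,E,F], logical=[F,A,B,C,D,E]
After op 4 (rotate(-1)): offset=4, physical=[A,B,C,D,E,F], logical=[E,F,A,B,C,D]
After op 5 (rotate(-1)): offset=3, physical=[A,B,C,D,E,F], logical=[D,E,F,A,B,C]
After op 6 (swap(4, 2)): offset=3, physical=[A,F,C,D,E,B], logical=[D,E,B,A,F,C]

Answer: B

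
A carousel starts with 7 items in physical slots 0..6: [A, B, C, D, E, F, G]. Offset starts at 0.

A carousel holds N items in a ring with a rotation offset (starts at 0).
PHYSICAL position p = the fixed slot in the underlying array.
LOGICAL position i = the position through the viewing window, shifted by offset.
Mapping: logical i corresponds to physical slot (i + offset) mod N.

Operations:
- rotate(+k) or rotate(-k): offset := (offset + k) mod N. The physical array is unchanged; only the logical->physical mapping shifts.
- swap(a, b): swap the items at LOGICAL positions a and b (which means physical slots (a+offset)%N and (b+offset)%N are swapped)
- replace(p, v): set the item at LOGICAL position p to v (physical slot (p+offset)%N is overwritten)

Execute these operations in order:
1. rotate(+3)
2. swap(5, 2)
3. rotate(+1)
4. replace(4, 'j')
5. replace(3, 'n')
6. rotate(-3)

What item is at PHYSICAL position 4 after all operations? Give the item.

Answer: E

Derivation:
After op 1 (rotate(+3)): offset=3, physical=[A,B,C,D,E,F,G], logical=[D,E,F,G,A,B,C]
After op 2 (swap(5, 2)): offset=3, physical=[A,F,C,D,E,B,G], logical=[D,E,B,G,A,F,C]
After op 3 (rotate(+1)): offset=4, physical=[A,F,C,D,E,B,G], logical=[E,B,G,A,F,C,D]
After op 4 (replace(4, 'j')): offset=4, physical=[A,j,C,D,E,B,G], logical=[E,B,G,A,j,C,D]
After op 5 (replace(3, 'n')): offset=4, physical=[n,j,C,D,E,B,G], logical=[E,B,G,n,j,C,D]
After op 6 (rotate(-3)): offset=1, physical=[n,j,C,D,E,B,G], logical=[j,C,D,E,B,G,n]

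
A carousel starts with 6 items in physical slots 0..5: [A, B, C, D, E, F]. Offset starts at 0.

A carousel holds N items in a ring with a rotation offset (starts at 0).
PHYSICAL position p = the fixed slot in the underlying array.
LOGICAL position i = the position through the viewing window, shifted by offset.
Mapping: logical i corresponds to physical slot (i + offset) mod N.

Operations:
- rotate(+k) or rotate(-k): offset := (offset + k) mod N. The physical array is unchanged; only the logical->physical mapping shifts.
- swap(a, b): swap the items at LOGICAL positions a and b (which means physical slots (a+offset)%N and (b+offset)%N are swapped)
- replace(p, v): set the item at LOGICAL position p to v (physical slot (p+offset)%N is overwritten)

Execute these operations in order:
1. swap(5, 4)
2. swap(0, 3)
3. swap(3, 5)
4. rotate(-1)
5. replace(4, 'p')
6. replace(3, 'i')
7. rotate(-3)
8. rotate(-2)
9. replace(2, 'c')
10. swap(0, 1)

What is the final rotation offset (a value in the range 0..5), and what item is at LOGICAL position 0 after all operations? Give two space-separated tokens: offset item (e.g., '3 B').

Answer: 0 B

Derivation:
After op 1 (swap(5, 4)): offset=0, physical=[A,B,C,D,F,E], logical=[A,B,C,D,F,E]
After op 2 (swap(0, 3)): offset=0, physical=[D,B,C,A,F,E], logical=[D,B,C,A,F,E]
After op 3 (swap(3, 5)): offset=0, physical=[D,B,C,E,F,A], logical=[D,B,C,E,F,A]
After op 4 (rotate(-1)): offset=5, physical=[D,B,C,E,F,A], logical=[A,D,B,C,E,F]
After op 5 (replace(4, 'p')): offset=5, physical=[D,B,C,p,F,A], logical=[A,D,B,C,p,F]
After op 6 (replace(3, 'i')): offset=5, physical=[D,B,i,p,F,A], logical=[A,D,B,i,p,F]
After op 7 (rotate(-3)): offset=2, physical=[D,B,i,p,F,A], logical=[i,p,F,A,D,B]
After op 8 (rotate(-2)): offset=0, physical=[D,B,i,p,F,A], logical=[D,B,i,p,F,A]
After op 9 (replace(2, 'c')): offset=0, physical=[D,B,c,p,F,A], logical=[D,B,c,p,F,A]
After op 10 (swap(0, 1)): offset=0, physical=[B,D,c,p,F,A], logical=[B,D,c,p,F,A]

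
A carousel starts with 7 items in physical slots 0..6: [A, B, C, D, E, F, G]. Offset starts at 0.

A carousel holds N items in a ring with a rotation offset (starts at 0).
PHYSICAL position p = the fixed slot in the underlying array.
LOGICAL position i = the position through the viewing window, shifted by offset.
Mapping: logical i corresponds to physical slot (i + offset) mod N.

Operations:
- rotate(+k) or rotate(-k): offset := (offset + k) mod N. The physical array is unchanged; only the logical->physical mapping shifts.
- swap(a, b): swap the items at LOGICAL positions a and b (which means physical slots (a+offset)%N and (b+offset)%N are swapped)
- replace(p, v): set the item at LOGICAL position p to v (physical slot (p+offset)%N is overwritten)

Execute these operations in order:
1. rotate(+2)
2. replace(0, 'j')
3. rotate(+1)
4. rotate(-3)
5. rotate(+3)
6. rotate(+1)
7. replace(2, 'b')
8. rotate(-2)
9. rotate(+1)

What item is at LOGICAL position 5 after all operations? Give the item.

Answer: B

Derivation:
After op 1 (rotate(+2)): offset=2, physical=[A,B,C,D,E,F,G], logical=[C,D,E,F,G,A,B]
After op 2 (replace(0, 'j')): offset=2, physical=[A,B,j,D,E,F,G], logical=[j,D,E,F,G,A,B]
After op 3 (rotate(+1)): offset=3, physical=[A,B,j,D,E,F,G], logical=[D,E,F,G,A,B,j]
After op 4 (rotate(-3)): offset=0, physical=[A,B,j,D,E,F,G], logical=[A,B,j,D,E,F,G]
After op 5 (rotate(+3)): offset=3, physical=[A,B,j,D,E,F,G], logical=[D,E,F,G,A,B,j]
After op 6 (rotate(+1)): offset=4, physical=[A,B,j,D,E,F,G], logical=[E,F,G,A,B,j,D]
After op 7 (replace(2, 'b')): offset=4, physical=[A,B,j,D,E,F,b], logical=[E,F,b,A,B,j,D]
After op 8 (rotate(-2)): offset=2, physical=[A,B,j,D,E,F,b], logical=[j,D,E,F,b,A,B]
After op 9 (rotate(+1)): offset=3, physical=[A,B,j,D,E,F,b], logical=[D,E,F,b,A,B,j]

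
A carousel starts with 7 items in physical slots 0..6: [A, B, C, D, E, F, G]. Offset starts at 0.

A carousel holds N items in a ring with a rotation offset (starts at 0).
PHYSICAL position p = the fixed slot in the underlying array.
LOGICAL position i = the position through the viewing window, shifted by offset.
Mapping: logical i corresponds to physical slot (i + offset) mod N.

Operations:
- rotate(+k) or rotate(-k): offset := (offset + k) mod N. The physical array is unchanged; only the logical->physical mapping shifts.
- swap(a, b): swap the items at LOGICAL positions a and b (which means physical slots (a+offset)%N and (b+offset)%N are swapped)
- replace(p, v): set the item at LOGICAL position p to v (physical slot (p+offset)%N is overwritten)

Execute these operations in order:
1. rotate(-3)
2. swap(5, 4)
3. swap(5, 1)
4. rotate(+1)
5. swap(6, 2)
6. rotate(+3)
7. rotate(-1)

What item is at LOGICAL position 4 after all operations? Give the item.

After op 1 (rotate(-3)): offset=4, physical=[A,B,C,D,E,F,G], logical=[E,F,G,A,B,C,D]
After op 2 (swap(5, 4)): offset=4, physical=[A,C,B,D,E,F,G], logical=[E,F,G,A,C,B,D]
After op 3 (swap(5, 1)): offset=4, physical=[A,C,F,D,E,B,G], logical=[E,B,G,A,C,F,D]
After op 4 (rotate(+1)): offset=5, physical=[A,C,F,D,E,B,G], logical=[B,G,A,C,F,D,E]
After op 5 (swap(6, 2)): offset=5, physical=[E,C,F,D,A,B,G], logical=[B,G,E,C,F,D,A]
After op 6 (rotate(+3)): offset=1, physical=[E,C,F,D,A,B,G], logical=[C,F,D,A,B,G,E]
After op 7 (rotate(-1)): offset=0, physical=[E,C,F,D,A,B,G], logical=[E,C,F,D,A,B,G]

Answer: A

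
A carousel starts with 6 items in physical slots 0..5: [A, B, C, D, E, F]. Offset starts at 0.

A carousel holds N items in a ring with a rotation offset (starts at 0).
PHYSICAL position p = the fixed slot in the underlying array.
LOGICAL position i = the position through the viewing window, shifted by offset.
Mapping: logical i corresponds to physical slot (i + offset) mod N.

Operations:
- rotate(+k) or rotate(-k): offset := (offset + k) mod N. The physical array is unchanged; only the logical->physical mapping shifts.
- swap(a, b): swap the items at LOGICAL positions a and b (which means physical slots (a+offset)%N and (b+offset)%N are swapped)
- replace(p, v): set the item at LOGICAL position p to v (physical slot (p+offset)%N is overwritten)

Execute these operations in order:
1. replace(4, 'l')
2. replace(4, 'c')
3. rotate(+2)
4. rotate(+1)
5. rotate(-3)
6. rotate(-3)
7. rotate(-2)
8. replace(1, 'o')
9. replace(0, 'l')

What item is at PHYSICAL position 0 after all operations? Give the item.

After op 1 (replace(4, 'l')): offset=0, physical=[A,B,C,D,l,F], logical=[A,B,C,D,l,F]
After op 2 (replace(4, 'c')): offset=0, physical=[A,B,C,D,c,F], logical=[A,B,C,D,c,F]
After op 3 (rotate(+2)): offset=2, physical=[A,B,C,D,c,F], logical=[C,D,c,F,A,B]
After op 4 (rotate(+1)): offset=3, physical=[A,B,C,D,c,F], logical=[D,c,F,A,B,C]
After op 5 (rotate(-3)): offset=0, physical=[A,B,C,D,c,F], logical=[A,B,C,D,c,F]
After op 6 (rotate(-3)): offset=3, physical=[A,B,C,D,c,F], logical=[D,c,F,A,B,C]
After op 7 (rotate(-2)): offset=1, physical=[A,B,C,D,c,F], logical=[B,C,D,c,F,A]
After op 8 (replace(1, 'o')): offset=1, physical=[A,B,o,D,c,F], logical=[B,o,D,c,F,A]
After op 9 (replace(0, 'l')): offset=1, physical=[A,l,o,D,c,F], logical=[l,o,D,c,F,A]

Answer: A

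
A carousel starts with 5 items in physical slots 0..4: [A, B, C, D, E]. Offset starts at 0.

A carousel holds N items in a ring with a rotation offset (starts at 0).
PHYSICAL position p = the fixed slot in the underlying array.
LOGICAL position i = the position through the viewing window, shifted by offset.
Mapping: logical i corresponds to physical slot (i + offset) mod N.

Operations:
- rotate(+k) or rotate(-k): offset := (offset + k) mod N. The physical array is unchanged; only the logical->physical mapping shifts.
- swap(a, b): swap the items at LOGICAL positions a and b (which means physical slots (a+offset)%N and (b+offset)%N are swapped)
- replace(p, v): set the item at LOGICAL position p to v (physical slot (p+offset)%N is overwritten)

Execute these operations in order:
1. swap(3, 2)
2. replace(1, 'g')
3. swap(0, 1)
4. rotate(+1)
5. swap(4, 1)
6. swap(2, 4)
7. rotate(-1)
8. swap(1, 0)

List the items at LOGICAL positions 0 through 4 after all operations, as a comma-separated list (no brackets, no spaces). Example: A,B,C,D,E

After op 1 (swap(3, 2)): offset=0, physical=[A,B,D,C,E], logical=[A,B,D,C,E]
After op 2 (replace(1, 'g')): offset=0, physical=[A,g,D,C,E], logical=[A,g,D,C,E]
After op 3 (swap(0, 1)): offset=0, physical=[g,A,D,C,E], logical=[g,A,D,C,E]
After op 4 (rotate(+1)): offset=1, physical=[g,A,D,C,E], logical=[A,D,C,E,g]
After op 5 (swap(4, 1)): offset=1, physical=[D,A,g,C,E], logical=[A,g,C,E,D]
After op 6 (swap(2, 4)): offset=1, physical=[C,A,g,D,E], logical=[A,g,D,E,C]
After op 7 (rotate(-1)): offset=0, physical=[C,A,g,D,E], logical=[C,A,g,D,E]
After op 8 (swap(1, 0)): offset=0, physical=[A,C,g,D,E], logical=[A,C,g,D,E]

Answer: A,C,g,D,E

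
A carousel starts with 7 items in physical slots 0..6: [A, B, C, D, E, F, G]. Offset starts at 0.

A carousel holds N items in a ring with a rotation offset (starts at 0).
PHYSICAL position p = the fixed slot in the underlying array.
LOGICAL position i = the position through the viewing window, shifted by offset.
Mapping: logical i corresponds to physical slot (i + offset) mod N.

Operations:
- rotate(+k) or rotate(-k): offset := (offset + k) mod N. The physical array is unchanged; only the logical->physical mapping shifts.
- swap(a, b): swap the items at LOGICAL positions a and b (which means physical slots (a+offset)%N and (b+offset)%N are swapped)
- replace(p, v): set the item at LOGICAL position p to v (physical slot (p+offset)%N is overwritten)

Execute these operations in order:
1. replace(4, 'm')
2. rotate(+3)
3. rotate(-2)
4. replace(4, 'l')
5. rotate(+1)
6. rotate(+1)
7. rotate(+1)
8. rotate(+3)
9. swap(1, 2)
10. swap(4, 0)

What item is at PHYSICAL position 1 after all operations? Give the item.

Answer: C

Derivation:
After op 1 (replace(4, 'm')): offset=0, physical=[A,B,C,D,m,F,G], logical=[A,B,C,D,m,F,G]
After op 2 (rotate(+3)): offset=3, physical=[A,B,C,D,m,F,G], logical=[D,m,F,G,A,B,C]
After op 3 (rotate(-2)): offset=1, physical=[A,B,C,D,m,F,G], logical=[B,C,D,m,F,G,A]
After op 4 (replace(4, 'l')): offset=1, physical=[A,B,C,D,m,l,G], logical=[B,C,D,m,l,G,A]
After op 5 (rotate(+1)): offset=2, physical=[A,B,C,D,m,l,G], logical=[C,D,m,l,G,A,B]
After op 6 (rotate(+1)): offset=3, physical=[A,B,C,D,m,l,G], logical=[D,m,l,G,A,B,C]
After op 7 (rotate(+1)): offset=4, physical=[A,B,C,D,m,l,G], logical=[m,l,G,A,B,C,D]
After op 8 (rotate(+3)): offset=0, physical=[A,B,C,D,m,l,G], logical=[A,B,C,D,m,l,G]
After op 9 (swap(1, 2)): offset=0, physical=[A,C,B,D,m,l,G], logical=[A,C,B,D,m,l,G]
After op 10 (swap(4, 0)): offset=0, physical=[m,C,B,D,A,l,G], logical=[m,C,B,D,A,l,G]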